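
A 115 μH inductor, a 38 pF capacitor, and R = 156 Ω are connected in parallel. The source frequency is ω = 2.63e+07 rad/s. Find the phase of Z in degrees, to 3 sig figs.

X_L = ωL = 3020 Ω
X_C = 1/(ωC) = 1000 Ω
Parallel: admittances add. Y = 1/R + 1/(jωL) + jωC
Y = (0.00641 + j0.000669) S
|Y| = 0.00645 S → |Z| = 1/|Y| = 155 Ω, ∠Z = −∠Y = -5.96°

-5.96°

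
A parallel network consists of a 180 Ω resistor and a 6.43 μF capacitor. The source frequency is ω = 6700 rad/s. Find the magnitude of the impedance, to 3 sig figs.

X_C = 1/(ωC) = 23.2 Ω
Parallel: admittances add. Y = 1/R + jωC
Y = (0.00556 + j0.0431) S
|Y| = 0.0434 S → |Z| = 1/|Y| = 23.0 Ω, ∠Z = −∠Y = -82.7°

23.0 Ω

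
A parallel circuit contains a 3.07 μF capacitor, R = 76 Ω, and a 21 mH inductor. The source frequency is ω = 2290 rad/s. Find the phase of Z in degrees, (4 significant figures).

X_L = ωL = 48.09 Ω
X_C = 1/(ωC) = 142.2 Ω
Parallel: admittances add. Y = 1/R + 1/(jωL) + jωC
Y = (0.01316 − j0.01376) S
|Y| = 0.01904 S → |Z| = 1/|Y| = 52.52 Ω, ∠Z = −∠Y = 46.29°

46.29°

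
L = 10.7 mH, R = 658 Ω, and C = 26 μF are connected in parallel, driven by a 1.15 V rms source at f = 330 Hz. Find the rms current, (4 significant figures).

ω = 2πf = 2073 rad/s
X_L = ωL = 22.19 Ω
X_C = 1/(ωC) = 18.55 Ω
Parallel: admittances add. Y = 1/R + 1/(jωL) + jωC
Y = (0.001520 + j0.008836) S
|Y| = 0.008966 S → |Z| = 1/|Y| = 111.5 Ω, ∠Z = −∠Y = -80.24°
I = V/|Z| = 1.15/111.5 = 10.31 mA

10.31 mA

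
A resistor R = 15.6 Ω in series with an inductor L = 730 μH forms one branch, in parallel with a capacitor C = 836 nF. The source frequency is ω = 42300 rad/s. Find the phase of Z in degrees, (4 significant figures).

X_L = ωL = 30.88 Ω
X_C = 1/(ωC) = 28.28 Ω
Branch 1 (R+jX_L): Z₁ = 15.60 + j30.88 Ω, |Z₁| = 34.60 Ω
Branch 2 (−jX_C): Z₂ = −j28.28 Ω
Parallel: Z = Z₁Z₂/(Z₁+Z₂), |Z| = 61.86 Ω, ∠Z = -36.27°

-36.27°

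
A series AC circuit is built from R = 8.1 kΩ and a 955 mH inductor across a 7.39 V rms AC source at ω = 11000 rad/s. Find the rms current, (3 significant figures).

X_L = ωL = 10500 Ω
Z = 8100 + j10500 Ω
|Z| = √(8100² + 10500²) = 13300 Ω
I = V/|Z| = 7.39/13300 = 557 μA

557 μA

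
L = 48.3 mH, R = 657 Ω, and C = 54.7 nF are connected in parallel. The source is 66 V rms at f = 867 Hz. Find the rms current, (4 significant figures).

ω = 2πf = 5448 rad/s
X_L = ωL = 263.1 Ω
X_C = 1/(ωC) = 3356 Ω
Parallel: admittances add. Y = 1/R + 1/(jωL) + jωC
Y = (0.001522 − j0.003503) S
|Y| = 0.003819 S → |Z| = 1/|Y| = 261.8 Ω, ∠Z = −∠Y = 66.51°
I = V/|Z| = 66/261.8 = 252.1 mA

252.1 mA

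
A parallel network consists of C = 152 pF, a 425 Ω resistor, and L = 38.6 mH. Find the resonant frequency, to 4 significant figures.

65.71 kHz

ω₀ = 1/√(LC) = 1/√(0.0386 × 1.52e-10) = 412800 rad/s
f₀ = ω₀/(2π) = 65.71 kHz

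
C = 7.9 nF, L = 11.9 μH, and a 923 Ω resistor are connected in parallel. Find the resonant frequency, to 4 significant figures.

519.1 kHz

ω₀ = 1/√(LC) = 1/√(1.19e-05 × 7.9e-09) = 3.261e+06 rad/s
f₀ = ω₀/(2π) = 519.1 kHz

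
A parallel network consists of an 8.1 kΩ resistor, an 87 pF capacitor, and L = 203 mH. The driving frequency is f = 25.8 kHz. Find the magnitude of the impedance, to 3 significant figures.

ω = 2πf = 162100 rad/s
X_L = ωL = 32900 Ω
X_C = 1/(ωC) = 70900 Ω
Parallel: admittances add. Y = 1/R + 1/(jωL) + jωC
Y = (0.000123 − j1.63e-05) S
|Y| = 0.000125 S → |Z| = 1/|Y| = 8030 Ω, ∠Z = −∠Y = 7.51°

8030 Ω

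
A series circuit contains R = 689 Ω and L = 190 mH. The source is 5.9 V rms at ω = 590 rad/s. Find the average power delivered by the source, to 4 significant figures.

49.22 mW

X_L = ωL = 112.1 Ω
Z = 689.0 + j112.1 Ω
|Z| = √(689.0² + 112.1²) = 698.1 Ω
∠Z = arctan(112.1/689.0) = 9.241°
I = V/|Z| = 8.452 mA
P = VI cos φ = 5.9 × 0.008452 × cos(9.241°) = 49.22 mW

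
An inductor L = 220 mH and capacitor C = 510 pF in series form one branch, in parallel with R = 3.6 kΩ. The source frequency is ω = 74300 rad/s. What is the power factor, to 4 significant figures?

0.9414

X_L = ωL = 16350 Ω
X_C = 1/(ωC) = 26390 Ω
Branch 1: Z₁ = R = 3600 Ω
Branch 2 (series LC): Z₂ = j(X_L − X_C) = −j10040 Ω
Parallel: Z = Z₁Z₂/(Z₁+Z₂), |Z| = 3389 Ω, ∠Z = -19.72°
cos φ = cos(-19.72°) = 0.9414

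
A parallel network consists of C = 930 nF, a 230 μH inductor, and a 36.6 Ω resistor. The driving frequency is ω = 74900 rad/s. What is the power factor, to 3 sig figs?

X_L = ωL = 17.2 Ω
X_C = 1/(ωC) = 14.4 Ω
Parallel: admittances add. Y = 1/R + 1/(jωL) + jωC
Y = (0.0273 + j0.0116) S
|Y| = 0.0297 S → |Z| = 1/|Y| = 33.7 Ω, ∠Z = −∠Y = -23.0°
cos φ = cos(-23.0°) = 0.920

0.920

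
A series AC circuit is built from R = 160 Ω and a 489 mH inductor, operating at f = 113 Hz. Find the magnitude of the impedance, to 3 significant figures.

ω = 2πf = 710.0 rad/s
X_L = ωL = 347 Ω
Z = 160 + j347 Ω
|Z| = √(160² + 347²) = 382 Ω

382 Ω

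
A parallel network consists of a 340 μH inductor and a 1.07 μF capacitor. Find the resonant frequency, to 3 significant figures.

8.34 kHz

ω₀ = 1/√(LC) = 1/√(0.00034 × 1.07e-06) = 52430 rad/s
f₀ = ω₀/(2π) = 8.34 kHz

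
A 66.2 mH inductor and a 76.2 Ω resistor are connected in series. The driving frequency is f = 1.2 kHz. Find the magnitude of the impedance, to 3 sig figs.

505 Ω

ω = 2πf = 7540 rad/s
X_L = ωL = 499 Ω
Z = 76.2 + j499 Ω
|Z| = √(76.2² + 499²) = 505 Ω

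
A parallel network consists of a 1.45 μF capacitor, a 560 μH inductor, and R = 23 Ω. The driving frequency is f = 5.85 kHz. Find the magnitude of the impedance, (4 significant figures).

22.87 Ω

ω = 2πf = 36760 rad/s
X_L = ωL = 20.58 Ω
X_C = 1/(ωC) = 18.76 Ω
Parallel: admittances add. Y = 1/R + 1/(jωL) + jωC
Y = (0.04348 + j0.004715) S
|Y| = 0.04373 S → |Z| = 1/|Y| = 22.87 Ω, ∠Z = −∠Y = -6.189°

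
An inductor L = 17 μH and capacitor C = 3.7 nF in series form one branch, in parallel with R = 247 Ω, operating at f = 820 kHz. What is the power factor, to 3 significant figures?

0.141

ω = 2πf = 5.152e+06 rad/s
X_L = ωL = 87.6 Ω
X_C = 1/(ωC) = 52.5 Ω
Branch 1: Z₁ = R = 247 Ω
Branch 2 (series LC): Z₂ = j(X_L − X_C) = j35.1 Ω
Parallel: Z = Z₁Z₂/(Z₁+Z₂), |Z| = 34.8 Ω, ∠Z = 81.9°
cos φ = cos(81.9°) = 0.141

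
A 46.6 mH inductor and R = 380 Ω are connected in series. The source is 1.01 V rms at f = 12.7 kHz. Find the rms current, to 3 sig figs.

270 μA

ω = 2πf = 79800 rad/s
X_L = ωL = 3720 Ω
Z = 380 + j3720 Ω
|Z| = √(380² + 3720²) = 3740 Ω
I = V/|Z| = 1.01/3740 = 270 μA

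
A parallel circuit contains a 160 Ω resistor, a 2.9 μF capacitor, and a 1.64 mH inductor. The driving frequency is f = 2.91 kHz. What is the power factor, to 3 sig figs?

0.303

ω = 2πf = 18280 rad/s
X_L = ωL = 30.0 Ω
X_C = 1/(ωC) = 18.9 Ω
Parallel: admittances add. Y = 1/R + 1/(jωL) + jωC
Y = (0.00625 + j0.0197) S
|Y| = 0.0206 S → |Z| = 1/|Y| = 48.4 Ω, ∠Z = −∠Y = -72.4°
cos φ = cos(-72.4°) = 0.303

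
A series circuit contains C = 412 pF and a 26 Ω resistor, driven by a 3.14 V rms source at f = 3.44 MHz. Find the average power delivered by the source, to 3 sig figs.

19.3 mW

ω = 2πf = 2.161e+07 rad/s
X_C = 1/(ωC) = 112 Ω
Z = 26.0 − j112 Ω
|Z| = √(26.0² + 112²) = 115 Ω
∠Z = arctan(-112/26.0) = -77.0°
I = V/|Z| = 27.2 mA
P = VI cos φ = 3.14 × 0.0272 × cos(-77.0°) = 19.3 mW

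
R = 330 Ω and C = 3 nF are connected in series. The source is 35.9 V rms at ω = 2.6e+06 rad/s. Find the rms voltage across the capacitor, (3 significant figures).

X_C = 1/(ωC) = 128 Ω
Z = 330 − j128 Ω
|Z| = √(330² + 128²) = 354 Ω
I = V/|Z| = 101 mA
V_C = I·|Z_C| = 0.101 × 128 = 13.0 V

13.0 V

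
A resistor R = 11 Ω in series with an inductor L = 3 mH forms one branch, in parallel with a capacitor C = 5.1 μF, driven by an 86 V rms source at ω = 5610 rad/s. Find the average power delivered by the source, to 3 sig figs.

201 W

X_L = ωL = 16.8 Ω
X_C = 1/(ωC) = 35.0 Ω
Branch 1 (R+jX_L): Z₁ = 11.0 + j16.8 Ω, |Z₁| = 20.1 Ω
Branch 2 (−jX_C): Z₂ = −j35.0 Ω
Parallel: Z = Z₁Z₂/(Z₁+Z₂), |Z| = 33.1 Ω, ∠Z = 25.6°
I = V/|Z| = 2.59 A
P = VI cos φ = 86 × 2.59 × cos(25.6°) = 201 W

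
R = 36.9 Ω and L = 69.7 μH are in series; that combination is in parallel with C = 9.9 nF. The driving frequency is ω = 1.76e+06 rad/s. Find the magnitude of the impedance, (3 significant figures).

X_L = ωL = 123 Ω
X_C = 1/(ωC) = 57.4 Ω
Branch 1 (R+jX_L): Z₁ = 36.9 + j123 Ω, |Z₁| = 128 Ω
Branch 2 (−jX_C): Z₂ = −j57.4 Ω
Parallel: Z = Z₁Z₂/(Z₁+Z₂), |Z| = 98.0 Ω, ∠Z = -77.3°

98.0 Ω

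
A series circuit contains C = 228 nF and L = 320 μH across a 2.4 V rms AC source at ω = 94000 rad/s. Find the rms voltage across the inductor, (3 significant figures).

4.35 V

X_L = ωL = 30.1 Ω
X_C = 1/(ωC) = 46.7 Ω
Net reactance X = X_L − X_C = -16.6 Ω
Z = − j16.6 Ω
|Z| = √(0² + 16.6²) = 16.6 Ω
I = V/|Z| = 145 mA
V_L = I·|Z_L| = 0.145 × 30.1 = 4.35 V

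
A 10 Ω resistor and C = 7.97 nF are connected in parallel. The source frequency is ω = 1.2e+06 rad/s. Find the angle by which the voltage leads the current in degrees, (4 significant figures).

X_C = 1/(ωC) = 104.6 Ω
Parallel: admittances add. Y = 1/R + jωC
Y = (0.1000 + j0.009564) S
|Y| = 0.1005 S → |Z| = 1/|Y| = 9.955 Ω, ∠Z = −∠Y = -5.463°

-5.463°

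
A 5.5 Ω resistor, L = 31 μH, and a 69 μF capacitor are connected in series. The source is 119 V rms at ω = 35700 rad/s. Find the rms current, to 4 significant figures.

X_L = ωL = 1.107 Ω
X_C = 1/(ωC) = 0.4060 Ω
Net reactance X = X_L − X_C = 0.7007 Ω
Z = 5.500 + j0.7007 Ω
|Z| = √(5.500² + 0.7007²) = 5.544 Ω
I = V/|Z| = 119/5.544 = 21.46 A

21.46 A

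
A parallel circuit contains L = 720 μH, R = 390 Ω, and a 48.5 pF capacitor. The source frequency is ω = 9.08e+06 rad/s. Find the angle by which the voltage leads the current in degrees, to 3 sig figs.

-6.40°

X_L = ωL = 6540 Ω
X_C = 1/(ωC) = 2270 Ω
Parallel: admittances add. Y = 1/R + 1/(jωL) + jωC
Y = (0.00256 + j0.000287) S
|Y| = 0.00258 S → |Z| = 1/|Y| = 388 Ω, ∠Z = −∠Y = -6.40°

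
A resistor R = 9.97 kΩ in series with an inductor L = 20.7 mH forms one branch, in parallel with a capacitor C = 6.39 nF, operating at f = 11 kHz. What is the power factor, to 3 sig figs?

ω = 2πf = 69120 rad/s
X_L = ωL = 1430 Ω
X_C = 1/(ωC) = 2260 Ω
Branch 1 (R+jX_L): Z₁ = 9970 + j1430 Ω, |Z₁| = 10100 Ω
Branch 2 (−jX_C): Z₂ = −j2260 Ω
Parallel: Z = Z₁Z₂/(Z₁+Z₂), |Z| = 2280 Ω, ∠Z = -77.1°
cos φ = cos(-77.1°) = 0.224

0.224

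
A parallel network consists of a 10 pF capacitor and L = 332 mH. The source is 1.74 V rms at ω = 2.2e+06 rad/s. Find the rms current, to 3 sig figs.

X_L = ωL = 730000 Ω
X_C = 1/(ωC) = 45500 Ω
Parallel: admittances add. Y = 1/(jωL) + jωC
Y = (0 + j2.06e-05) S
|Y| = 2.06e-05 S → |Z| = 1/|Y| = 48500 Ω, ∠Z = −∠Y = -90.0°
I = V/|Z| = 1.74/48500 = 35.9 μA

35.9 μA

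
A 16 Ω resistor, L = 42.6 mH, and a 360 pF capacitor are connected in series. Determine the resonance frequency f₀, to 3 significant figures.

ω₀ = 1/√(LC) = 1/√(0.0426 × 3.6e-10) = 255400 rad/s
f₀ = ω₀/(2π) = 40.6 kHz

40.6 kHz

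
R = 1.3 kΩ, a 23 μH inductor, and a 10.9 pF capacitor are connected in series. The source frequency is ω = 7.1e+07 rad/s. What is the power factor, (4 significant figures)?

0.9673

X_L = ωL = 1633 Ω
X_C = 1/(ωC) = 1292 Ω
Net reactance X = X_L − X_C = 340.8 Ω
Z = 1300 + j340.8 Ω
|Z| = √(1300² + 340.8²) = 1344 Ω
∠Z = arctan(340.8/1300) = 14.69°
cos φ = cos(14.69°) = 0.9673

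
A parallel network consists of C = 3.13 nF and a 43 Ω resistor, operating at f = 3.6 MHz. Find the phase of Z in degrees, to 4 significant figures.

-71.82°

ω = 2πf = 2.262e+07 rad/s
X_C = 1/(ωC) = 14.12 Ω
Parallel: admittances add. Y = 1/R + jωC
Y = (0.02326 + j0.07080) S
|Y| = 0.07452 S → |Z| = 1/|Y| = 13.42 Ω, ∠Z = −∠Y = -71.82°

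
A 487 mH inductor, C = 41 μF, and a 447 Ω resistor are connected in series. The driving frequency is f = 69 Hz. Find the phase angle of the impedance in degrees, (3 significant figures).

19.1°

ω = 2πf = 433.5 rad/s
X_L = ωL = 211 Ω
X_C = 1/(ωC) = 56.3 Ω
Net reactance X = X_L − X_C = 155 Ω
Z = 447 + j155 Ω
|Z| = √(447² + 155²) = 473 Ω
∠Z = arctan(155/447) = 19.1°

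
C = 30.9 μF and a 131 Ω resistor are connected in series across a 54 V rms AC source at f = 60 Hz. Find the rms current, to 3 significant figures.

ω = 2πf = 377.0 rad/s
X_C = 1/(ωC) = 85.8 Ω
Z = 131 − j85.8 Ω
|Z| = √(131² + 85.8²) = 157 Ω
I = V/|Z| = 54/157 = 345 mA

345 mA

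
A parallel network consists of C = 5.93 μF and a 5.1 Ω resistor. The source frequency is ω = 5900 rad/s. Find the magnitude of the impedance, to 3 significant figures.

X_C = 1/(ωC) = 28.6 Ω
Parallel: admittances add. Y = 1/R + jωC
Y = (0.196 + j0.0350) S
|Y| = 0.199 S → |Z| = 1/|Y| = 5.02 Ω, ∠Z = −∠Y = -10.1°

5.02 Ω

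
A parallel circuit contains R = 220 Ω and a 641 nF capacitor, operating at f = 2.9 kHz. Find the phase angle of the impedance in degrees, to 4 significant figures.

-68.74°

ω = 2πf = 18220 rad/s
X_C = 1/(ωC) = 85.62 Ω
Parallel: admittances add. Y = 1/R + jωC
Y = (0.004545 + j0.01168) S
|Y| = 0.01253 S → |Z| = 1/|Y| = 79.79 Ω, ∠Z = −∠Y = -68.74°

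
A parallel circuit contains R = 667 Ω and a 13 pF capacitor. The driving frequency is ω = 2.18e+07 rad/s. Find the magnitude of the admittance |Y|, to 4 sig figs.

X_C = 1/(ωC) = 3529 Ω
Parallel: admittances add. Y = 1/R + jωC
Y = (0.001499 + j0.0002834) S
|Y| = 0.001526 S → |Z| = 1/|Y| = 655.4 Ω, ∠Z = −∠Y = -10.70°

1.526 mS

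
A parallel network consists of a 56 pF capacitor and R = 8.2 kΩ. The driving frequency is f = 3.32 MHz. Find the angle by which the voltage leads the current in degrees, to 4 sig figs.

ω = 2πf = 2.086e+07 rad/s
X_C = 1/(ωC) = 856.0 Ω
Parallel: admittances add. Y = 1/R + jωC
Y = (0.0001220 + j0.001168) S
|Y| = 0.001175 S → |Z| = 1/|Y| = 851.4 Ω, ∠Z = −∠Y = -84.04°

-84.04°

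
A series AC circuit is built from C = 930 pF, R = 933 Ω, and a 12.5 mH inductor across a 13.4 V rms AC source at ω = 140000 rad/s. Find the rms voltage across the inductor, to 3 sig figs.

3.91 V

X_L = ωL = 1750 Ω
X_C = 1/(ωC) = 7680 Ω
Net reactance X = X_L − X_C = -5930 Ω
Z = 933 − j5930 Ω
|Z| = √(933² + 5930²) = 6000 Ω
I = V/|Z| = 2.23 mA
V_L = I·|Z_L| = 0.00223 × 1750 = 3.91 V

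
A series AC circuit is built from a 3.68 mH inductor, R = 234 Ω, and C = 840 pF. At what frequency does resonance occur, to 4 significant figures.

90.52 kHz

ω₀ = 1/√(LC) = 1/√(0.00368 × 8.4e-10) = 568800 rad/s
f₀ = ω₀/(2π) = 90.52 kHz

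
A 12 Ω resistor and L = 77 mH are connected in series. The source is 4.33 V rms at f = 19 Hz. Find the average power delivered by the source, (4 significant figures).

ω = 2πf = 119.4 rad/s
X_L = ωL = 9.192 Ω
Z = 12.00 + j9.192 Ω
|Z| = √(12.00² + 9.192²) = 15.12 Ω
∠Z = arctan(9.192/12.00) = 37.45°
I = V/|Z| = 286.4 mA
P = VI cos φ = 4.33 × 0.2864 × cos(37.45°) = 984.6 mW

984.6 mW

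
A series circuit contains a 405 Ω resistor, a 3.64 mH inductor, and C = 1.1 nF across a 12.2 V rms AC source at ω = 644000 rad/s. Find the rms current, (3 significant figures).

X_L = ωL = 2340 Ω
X_C = 1/(ωC) = 1410 Ω
Net reactance X = X_L − X_C = 933 Ω
Z = 405 + j933 Ω
|Z| = √(405² + 933²) = 1020 Ω
I = V/|Z| = 12.2/1020 = 12.0 mA

12.0 mA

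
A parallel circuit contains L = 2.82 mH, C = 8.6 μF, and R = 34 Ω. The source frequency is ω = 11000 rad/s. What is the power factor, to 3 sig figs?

0.427

X_L = ωL = 31.0 Ω
X_C = 1/(ωC) = 10.6 Ω
Parallel: admittances add. Y = 1/R + 1/(jωL) + jωC
Y = (0.0294 + j0.0624) S
|Y| = 0.0690 S → |Z| = 1/|Y| = 14.5 Ω, ∠Z = −∠Y = -64.8°
cos φ = cos(-64.8°) = 0.427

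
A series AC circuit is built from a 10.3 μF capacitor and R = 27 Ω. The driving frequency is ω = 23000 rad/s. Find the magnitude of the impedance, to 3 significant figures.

27.3 Ω

X_C = 1/(ωC) = 4.22 Ω
Z = 27.0 − j4.22 Ω
|Z| = √(27.0² + 4.22²) = 27.3 Ω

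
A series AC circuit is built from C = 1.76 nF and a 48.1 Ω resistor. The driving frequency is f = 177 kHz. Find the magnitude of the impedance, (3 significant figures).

513 Ω

ω = 2πf = 1.112e+06 rad/s
X_C = 1/(ωC) = 511 Ω
Z = 48.1 − j511 Ω
|Z| = √(48.1² + 511²) = 513 Ω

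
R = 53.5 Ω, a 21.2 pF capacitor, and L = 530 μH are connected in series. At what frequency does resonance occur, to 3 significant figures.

ω₀ = 1/√(LC) = 1/√(0.00053 × 2.12e-11) = 9.434e+06 rad/s
f₀ = ω₀/(2π) = 1.50 MHz

1.50 MHz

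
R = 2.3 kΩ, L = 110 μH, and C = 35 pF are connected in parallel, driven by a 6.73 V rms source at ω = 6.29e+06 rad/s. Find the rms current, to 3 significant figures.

X_L = ωL = 692 Ω
X_C = 1/(ωC) = 4540 Ω
Parallel: admittances add. Y = 1/R + 1/(jωL) + jωC
Y = (0.000435 − j0.00123) S
|Y| = 0.00130 S → |Z| = 1/|Y| = 769 Ω, ∠Z = −∠Y = 70.5°
I = V/|Z| = 6.73/769 = 8.75 mA

8.75 mA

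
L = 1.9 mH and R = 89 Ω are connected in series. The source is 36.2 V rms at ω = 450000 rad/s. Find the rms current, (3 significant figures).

X_L = ωL = 855 Ω
Z = 89.0 + j855 Ω
|Z| = √(89.0² + 855²) = 860 Ω
I = V/|Z| = 36.2/860 = 42.1 mA

42.1 mA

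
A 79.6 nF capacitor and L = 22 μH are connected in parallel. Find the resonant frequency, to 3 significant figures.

120 kHz

ω₀ = 1/√(LC) = 1/√(2.2e-05 × 7.96e-08) = 755700 rad/s
f₀ = ω₀/(2π) = 120 kHz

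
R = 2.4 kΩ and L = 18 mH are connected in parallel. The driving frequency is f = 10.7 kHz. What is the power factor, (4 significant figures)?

0.4502

ω = 2πf = 67230 rad/s
X_L = ωL = 1210 Ω
Parallel: admittances add. Y = 1/R + 1/(jωL)
Y = (0.0004167 − j0.0008263) S
|Y| = 0.0009255 S → |Z| = 1/|Y| = 1081 Ω, ∠Z = −∠Y = 63.24°
cos φ = cos(63.24°) = 0.4502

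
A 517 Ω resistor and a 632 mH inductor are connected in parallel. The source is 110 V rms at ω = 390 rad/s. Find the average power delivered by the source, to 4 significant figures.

X_L = ωL = 246.5 Ω
Parallel: admittances add. Y = 1/R + 1/(jωL)
Y = (0.001934 − j0.004057) S
|Y| = 0.004495 S → |Z| = 1/|Y| = 222.5 Ω, ∠Z = −∠Y = 64.51°
I = V/|Z| = 494.4 mA
P = VI cos φ = 110 × 0.4944 × cos(64.51°) = 23.40 W

23.40 W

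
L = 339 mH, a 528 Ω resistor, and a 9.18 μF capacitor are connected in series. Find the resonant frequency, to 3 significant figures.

ω₀ = 1/√(LC) = 1/√(0.339 × 9.18e-06) = 566.9 rad/s
f₀ = ω₀/(2π) = 90.2 Hz

90.2 Hz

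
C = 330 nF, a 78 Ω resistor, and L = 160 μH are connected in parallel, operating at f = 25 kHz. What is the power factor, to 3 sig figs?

0.729

ω = 2πf = 157100 rad/s
X_L = ωL = 25.1 Ω
X_C = 1/(ωC) = 19.3 Ω
Parallel: admittances add. Y = 1/R + 1/(jωL) + jωC
Y = (0.0128 + j0.0120) S
|Y| = 0.0176 S → |Z| = 1/|Y| = 56.8 Ω, ∠Z = −∠Y = -43.2°
cos φ = cos(-43.2°) = 0.729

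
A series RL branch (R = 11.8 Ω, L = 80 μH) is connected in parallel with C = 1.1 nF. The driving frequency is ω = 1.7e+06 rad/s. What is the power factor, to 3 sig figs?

0.116

X_L = ωL = 136 Ω
X_C = 1/(ωC) = 535 Ω
Branch 1 (R+jX_L): Z₁ = 11.8 + j136 Ω, |Z₁| = 137 Ω
Branch 2 (−jX_C): Z₂ = −j535 Ω
Parallel: Z = Z₁Z₂/(Z₁+Z₂), |Z| = 183 Ω, ∠Z = 83.3°
cos φ = cos(83.3°) = 0.116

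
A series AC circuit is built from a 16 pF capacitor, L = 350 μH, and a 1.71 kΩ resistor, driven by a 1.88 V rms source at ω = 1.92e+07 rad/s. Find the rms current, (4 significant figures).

X_L = ωL = 6720 Ω
X_C = 1/(ωC) = 3255 Ω
Net reactance X = X_L − X_C = 3465 Ω
Z = 1710 + j3465 Ω
|Z| = √(1710² + 3465²) = 3864 Ω
I = V/|Z| = 1.88/3864 = 486.6 μA

486.6 μA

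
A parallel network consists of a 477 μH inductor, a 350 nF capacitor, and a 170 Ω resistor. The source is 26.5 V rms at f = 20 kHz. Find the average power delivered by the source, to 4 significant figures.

ω = 2πf = 125700 rad/s
X_L = ωL = 59.94 Ω
X_C = 1/(ωC) = 22.74 Ω
Parallel: admittances add. Y = 1/R + 1/(jωL) + jωC
Y = (0.005882 + j0.02730) S
|Y| = 0.02793 S → |Z| = 1/|Y| = 35.81 Ω, ∠Z = −∠Y = -77.84°
I = V/|Z| = 740.0 mA
P = VI cos φ = 26.5 × 0.7400 × cos(-77.84°) = 4.131 W

4.131 W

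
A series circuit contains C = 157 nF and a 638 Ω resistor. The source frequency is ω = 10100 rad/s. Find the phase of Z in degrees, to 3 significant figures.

X_C = 1/(ωC) = 631 Ω
Z = 638 − j631 Ω
|Z| = √(638² + 631²) = 897 Ω
∠Z = arctan(-631/638) = -44.7°

-44.7°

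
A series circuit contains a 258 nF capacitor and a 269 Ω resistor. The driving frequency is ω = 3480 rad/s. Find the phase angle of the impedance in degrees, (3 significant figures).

-76.4°

X_C = 1/(ωC) = 1110 Ω
Z = 269 − j1110 Ω
|Z| = √(269² + 1110²) = 1150 Ω
∠Z = arctan(-1110/269) = -76.4°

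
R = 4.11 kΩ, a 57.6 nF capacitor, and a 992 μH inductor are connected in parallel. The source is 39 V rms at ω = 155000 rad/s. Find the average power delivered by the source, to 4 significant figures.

370.1 mW

X_L = ωL = 153.8 Ω
X_C = 1/(ωC) = 112.0 Ω
Parallel: admittances add. Y = 1/R + 1/(jωL) + jωC
Y = (0.0002433 + j0.002424) S
|Y| = 0.002437 S → |Z| = 1/|Y| = 410.4 Ω, ∠Z = −∠Y = -84.27°
I = V/|Z| = 95.02 mA
P = VI cos φ = 39 × 0.09502 × cos(-84.27°) = 370.1 mW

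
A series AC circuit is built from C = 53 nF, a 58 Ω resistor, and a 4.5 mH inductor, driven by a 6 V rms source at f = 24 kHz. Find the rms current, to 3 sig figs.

ω = 2πf = 150800 rad/s
X_L = ωL = 679 Ω
X_C = 1/(ωC) = 125 Ω
Net reactance X = X_L − X_C = 553 Ω
Z = 58.0 + j553 Ω
|Z| = √(58.0² + 553²) = 556 Ω
I = V/|Z| = 6/556 = 10.8 mA

10.8 mA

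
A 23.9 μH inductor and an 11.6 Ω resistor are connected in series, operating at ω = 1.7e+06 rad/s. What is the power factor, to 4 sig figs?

X_L = ωL = 40.63 Ω
Z = 11.60 + j40.63 Ω
|Z| = √(11.60² + 40.63²) = 42.25 Ω
∠Z = arctan(40.63/11.60) = 74.07°
cos φ = cos(74.07°) = 0.2745

0.2745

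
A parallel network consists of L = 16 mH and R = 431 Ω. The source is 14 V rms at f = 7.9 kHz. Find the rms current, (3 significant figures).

ω = 2πf = 49640 rad/s
X_L = ωL = 794 Ω
Parallel: admittances add. Y = 1/R + 1/(jωL)
Y = (0.00232 − j0.00126) S
|Y| = 0.00264 S → |Z| = 1/|Y| = 379 Ω, ∠Z = −∠Y = 28.5°
I = V/|Z| = 14/379 = 37.0 mA

37.0 mA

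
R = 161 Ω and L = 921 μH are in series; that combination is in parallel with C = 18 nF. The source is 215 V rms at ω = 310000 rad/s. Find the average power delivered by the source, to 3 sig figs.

X_L = ωL = 286 Ω
X_C = 1/(ωC) = 179 Ω
Branch 1 (R+jX_L): Z₁ = 161 + j286 Ω, |Z₁| = 328 Ω
Branch 2 (−jX_C): Z₂ = −j179 Ω
Parallel: Z = Z₁Z₂/(Z₁+Z₂), |Z| = 304 Ω, ∠Z = -62.9°
I = V/|Z| = 706 mA
P = VI cos φ = 215 × 0.706 × cos(-62.9°) = 69.3 W

69.3 W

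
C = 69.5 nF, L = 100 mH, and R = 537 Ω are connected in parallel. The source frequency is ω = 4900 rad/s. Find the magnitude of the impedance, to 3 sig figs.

397 Ω

X_L = ωL = 490 Ω
X_C = 1/(ωC) = 2940 Ω
Parallel: admittances add. Y = 1/R + 1/(jωL) + jωC
Y = (0.00186 − j0.00170) S
|Y| = 0.00252 S → |Z| = 1/|Y| = 397 Ω, ∠Z = −∠Y = 42.4°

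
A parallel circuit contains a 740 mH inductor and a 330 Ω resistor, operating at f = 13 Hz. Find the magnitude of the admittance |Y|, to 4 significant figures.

ω = 2πf = 81.68 rad/s
X_L = ωL = 60.44 Ω
Parallel: admittances add. Y = 1/R + 1/(jωL)
Y = (0.003030 − j0.01654) S
|Y| = 0.01682 S → |Z| = 1/|Y| = 59.46 Ω, ∠Z = −∠Y = 79.62°

16.82 mS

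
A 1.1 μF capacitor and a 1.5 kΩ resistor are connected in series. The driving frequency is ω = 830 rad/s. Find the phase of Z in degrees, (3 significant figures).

X_C = 1/(ωC) = 1100 Ω
Z = 1500 − j1100 Ω
|Z| = √(1500² + 1100²) = 1860 Ω
∠Z = arctan(-1100/1500) = -36.1°

-36.1°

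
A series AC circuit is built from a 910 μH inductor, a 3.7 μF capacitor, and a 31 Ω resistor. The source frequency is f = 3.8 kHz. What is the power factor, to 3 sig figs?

0.948

ω = 2πf = 23880 rad/s
X_L = ωL = 21.7 Ω
X_C = 1/(ωC) = 11.3 Ω
Net reactance X = X_L − X_C = 10.4 Ω
Z = 31.0 + j10.4 Ω
|Z| = √(31.0² + 10.4²) = 32.7 Ω
∠Z = arctan(10.4/31.0) = 18.6°
cos φ = cos(18.6°) = 0.948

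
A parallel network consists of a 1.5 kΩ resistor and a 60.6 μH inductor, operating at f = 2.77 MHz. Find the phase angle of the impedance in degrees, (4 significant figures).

54.89°

ω = 2πf = 1.74e+07 rad/s
X_L = ωL = 1055 Ω
Parallel: admittances add. Y = 1/R + 1/(jωL)
Y = (0.0006667 − j0.0009481) S
|Y| = 0.001159 S → |Z| = 1/|Y| = 862.8 Ω, ∠Z = −∠Y = 54.89°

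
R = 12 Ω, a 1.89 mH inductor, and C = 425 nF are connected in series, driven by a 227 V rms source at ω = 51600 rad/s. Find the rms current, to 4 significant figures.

X_L = ωL = 97.52 Ω
X_C = 1/(ωC) = 45.60 Ω
Net reactance X = X_L − X_C = 51.92 Ω
Z = 12.00 + j51.92 Ω
|Z| = √(12.00² + 51.92²) = 53.29 Ω
I = V/|Z| = 227/53.29 = 4.259 A

4.259 A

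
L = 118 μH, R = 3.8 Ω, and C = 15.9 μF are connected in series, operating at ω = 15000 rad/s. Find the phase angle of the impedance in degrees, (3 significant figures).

X_L = ωL = 1.77 Ω
X_C = 1/(ωC) = 4.19 Ω
Net reactance X = X_L − X_C = -2.42 Ω
Z = 3.80 − j2.42 Ω
|Z| = √(3.80² + 2.42²) = 4.51 Ω
∠Z = arctan(-2.42/3.80) = -32.5°

-32.5°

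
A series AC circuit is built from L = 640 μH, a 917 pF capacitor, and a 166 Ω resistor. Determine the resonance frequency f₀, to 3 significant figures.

ω₀ = 1/√(LC) = 1/√(0.00064 × 9.17e-10) = 1.305e+06 rad/s
f₀ = ω₀/(2π) = 208 kHz

208 kHz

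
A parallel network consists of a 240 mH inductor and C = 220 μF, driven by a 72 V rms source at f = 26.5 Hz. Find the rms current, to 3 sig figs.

ω = 2πf = 166.5 rad/s
X_L = ωL = 40.0 Ω
X_C = 1/(ωC) = 27.3 Ω
Parallel: admittances add. Y = 1/(jωL) + jωC
Y = (0 + j0.0116) S
|Y| = 0.0116 S → |Z| = 1/|Y| = 86.2 Ω, ∠Z = −∠Y = -90.0°
I = V/|Z| = 72/86.2 = 836 mA

836 mA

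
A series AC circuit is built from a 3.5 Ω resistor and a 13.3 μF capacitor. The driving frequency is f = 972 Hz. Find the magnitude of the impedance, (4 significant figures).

12.80 Ω

ω = 2πf = 6107 rad/s
X_C = 1/(ωC) = 12.31 Ω
Z = 3.500 − j12.31 Ω
|Z| = √(3.500² + 12.31²) = 12.80 Ω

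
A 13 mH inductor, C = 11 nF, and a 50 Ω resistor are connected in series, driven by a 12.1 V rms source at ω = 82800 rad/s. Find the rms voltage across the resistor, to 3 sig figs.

11.1 V

X_L = ωL = 1080 Ω
X_C = 1/(ωC) = 1100 Ω
Net reactance X = X_L − X_C = -21.5 Ω
Z = 50.0 − j21.5 Ω
|Z| = √(50.0² + 21.5²) = 54.4 Ω
I = V/|Z| = 222 mA
V_R = I·|Z_R| = 0.222 × 50.0 = 11.1 V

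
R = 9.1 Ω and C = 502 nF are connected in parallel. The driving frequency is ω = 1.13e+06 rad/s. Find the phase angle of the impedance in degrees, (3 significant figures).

-79.0°

X_C = 1/(ωC) = 1.76 Ω
Parallel: admittances add. Y = 1/R + jωC
Y = (0.110 + j0.567) S
|Y| = 0.578 S → |Z| = 1/|Y| = 1.73 Ω, ∠Z = −∠Y = -79.0°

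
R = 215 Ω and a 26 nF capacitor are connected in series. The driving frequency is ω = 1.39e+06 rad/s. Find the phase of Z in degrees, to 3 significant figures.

X_C = 1/(ωC) = 27.7 Ω
Z = 215 − j27.7 Ω
|Z| = √(215² + 27.7²) = 217 Ω
∠Z = arctan(-27.7/215) = -7.33°

-7.33°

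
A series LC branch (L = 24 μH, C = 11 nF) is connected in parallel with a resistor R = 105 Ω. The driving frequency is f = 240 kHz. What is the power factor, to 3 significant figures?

ω = 2πf = 1.508e+06 rad/s
X_L = ωL = 36.2 Ω
X_C = 1/(ωC) = 60.3 Ω
Branch 1: Z₁ = R = 105 Ω
Branch 2 (series LC): Z₂ = j(X_L − X_C) = −j24.1 Ω
Parallel: Z = Z₁Z₂/(Z₁+Z₂), |Z| = 23.5 Ω, ∠Z = -77.1°
cos φ = cos(-77.1°) = 0.224

0.224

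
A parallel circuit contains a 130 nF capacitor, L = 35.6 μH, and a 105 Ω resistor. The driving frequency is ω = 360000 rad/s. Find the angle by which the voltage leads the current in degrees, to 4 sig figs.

X_L = ωL = 12.82 Ω
X_C = 1/(ωC) = 21.37 Ω
Parallel: admittances add. Y = 1/R + 1/(jωL) + jωC
Y = (0.009524 − j0.03123) S
|Y| = 0.03265 S → |Z| = 1/|Y| = 30.63 Ω, ∠Z = −∠Y = 73.04°

73.04°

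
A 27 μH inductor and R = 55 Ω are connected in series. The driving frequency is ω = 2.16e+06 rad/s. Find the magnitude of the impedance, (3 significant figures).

80.2 Ω

X_L = ωL = 58.3 Ω
Z = 55.0 + j58.3 Ω
|Z| = √(55.0² + 58.3²) = 80.2 Ω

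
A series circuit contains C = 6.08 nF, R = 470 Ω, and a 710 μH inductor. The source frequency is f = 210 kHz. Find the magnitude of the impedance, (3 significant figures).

938 Ω

ω = 2πf = 1.319e+06 rad/s
X_L = ωL = 937 Ω
X_C = 1/(ωC) = 125 Ω
Net reactance X = X_L − X_C = 812 Ω
Z = 470 + j812 Ω
|Z| = √(470² + 812²) = 938 Ω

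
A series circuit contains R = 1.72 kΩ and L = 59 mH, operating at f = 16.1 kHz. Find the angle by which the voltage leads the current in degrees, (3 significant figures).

ω = 2πf = 101200 rad/s
X_L = ωL = 5970 Ω
Z = 1720 + j5970 Ω
|Z| = √(1720² + 5970²) = 6210 Ω
∠Z = arctan(5970/1720) = 73.9°

73.9°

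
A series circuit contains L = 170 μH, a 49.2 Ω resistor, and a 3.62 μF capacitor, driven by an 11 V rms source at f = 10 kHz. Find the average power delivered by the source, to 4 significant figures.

ω = 2πf = 62830 rad/s
X_L = ωL = 10.68 Ω
X_C = 1/(ωC) = 4.397 Ω
Net reactance X = X_L − X_C = 6.285 Ω
Z = 49.20 + j6.285 Ω
|Z| = √(49.20² + 6.285²) = 49.60 Ω
∠Z = arctan(6.285/49.20) = 7.280°
I = V/|Z| = 221.8 mA
P = VI cos φ = 11 × 0.2218 × cos(7.280°) = 2.420 W

2.420 W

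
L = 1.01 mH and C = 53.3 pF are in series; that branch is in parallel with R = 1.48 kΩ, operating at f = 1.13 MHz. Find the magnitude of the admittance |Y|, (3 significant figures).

ω = 2πf = 7.1e+06 rad/s
X_L = ωL = 7170 Ω
X_C = 1/(ωC) = 2640 Ω
Branch 1: Z₁ = R = 1480 Ω
Branch 2 (series LC): Z₂ = j(X_L − X_C) = j4530 Ω
Parallel: Z = Z₁Z₂/(Z₁+Z₂), |Z| = 1410 Ω, ∠Z = 18.1°
|Y| = 1/|Z| = 711 μS

711 μS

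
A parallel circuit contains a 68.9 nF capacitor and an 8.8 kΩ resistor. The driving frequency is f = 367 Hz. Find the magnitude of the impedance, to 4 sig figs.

5119 Ω

ω = 2πf = 2306 rad/s
X_C = 1/(ωC) = 6294 Ω
Parallel: admittances add. Y = 1/R + jωC
Y = (0.0001136 + j0.0001589) S
|Y| = 0.0001953 S → |Z| = 1/|Y| = 5119 Ω, ∠Z = −∠Y = -54.43°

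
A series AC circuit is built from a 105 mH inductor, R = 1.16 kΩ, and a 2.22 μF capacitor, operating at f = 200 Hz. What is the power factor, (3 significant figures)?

0.981

ω = 2πf = 1257 rad/s
X_L = ωL = 132 Ω
X_C = 1/(ωC) = 358 Ω
Net reactance X = X_L − X_C = -227 Ω
Z = 1160 − j227 Ω
|Z| = √(1160² + 227²) = 1180 Ω
∠Z = arctan(-227/1160) = -11.0°
cos φ = cos(-11.0°) = 0.981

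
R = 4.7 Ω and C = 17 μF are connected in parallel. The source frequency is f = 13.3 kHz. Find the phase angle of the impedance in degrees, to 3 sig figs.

-81.5°

ω = 2πf = 83570 rad/s
X_C = 1/(ωC) = 0.704 Ω
Parallel: admittances add. Y = 1/R + jωC
Y = (0.213 + j1.42) S
|Y| = 1.44 S → |Z| = 1/|Y| = 0.696 Ω, ∠Z = −∠Y = -81.5°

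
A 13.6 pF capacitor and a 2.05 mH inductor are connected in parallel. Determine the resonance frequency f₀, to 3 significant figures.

ω₀ = 1/√(LC) = 1/√(0.00205 × 1.36e-11) = 5.989e+06 rad/s
f₀ = ω₀/(2π) = 953 kHz

953 kHz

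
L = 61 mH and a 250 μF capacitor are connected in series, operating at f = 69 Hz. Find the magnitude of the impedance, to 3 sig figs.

17.2 Ω

ω = 2πf = 433.5 rad/s
X_L = ωL = 26.4 Ω
X_C = 1/(ωC) = 9.23 Ω
Net reactance X = X_L − X_C = 17.2 Ω
Z = j17.2 Ω
|Z| = √(0² + 17.2²) = 17.2 Ω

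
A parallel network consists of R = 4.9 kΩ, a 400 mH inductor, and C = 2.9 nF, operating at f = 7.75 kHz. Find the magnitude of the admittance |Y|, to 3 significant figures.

ω = 2πf = 48690 rad/s
X_L = ωL = 19500 Ω
X_C = 1/(ωC) = 7080 Ω
Parallel: admittances add. Y = 1/R + 1/(jωL) + jωC
Y = (0.000204 + j8.99e-05) S
|Y| = 0.000223 S → |Z| = 1/|Y| = 4480 Ω, ∠Z = −∠Y = -23.8°

223 μS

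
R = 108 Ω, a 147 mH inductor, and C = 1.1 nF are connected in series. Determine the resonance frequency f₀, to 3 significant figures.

12.5 kHz

ω₀ = 1/√(LC) = 1/√(0.147 × 1.1e-09) = 78640 rad/s
f₀ = ω₀/(2π) = 12.5 kHz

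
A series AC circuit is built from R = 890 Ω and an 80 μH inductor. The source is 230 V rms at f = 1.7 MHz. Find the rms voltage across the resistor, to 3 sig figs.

166 V

ω = 2πf = 1.068e+07 rad/s
X_L = ωL = 855 Ω
Z = 890 + j855 Ω
|Z| = √(890² + 855²) = 1230 Ω
I = V/|Z| = 186 mA
V_R = I·|Z_R| = 0.186 × 890 = 166 V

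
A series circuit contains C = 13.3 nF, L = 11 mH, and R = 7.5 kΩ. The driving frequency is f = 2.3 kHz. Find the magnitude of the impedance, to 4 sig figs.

ω = 2πf = 14450 rad/s
X_L = ωL = 159.0 Ω
X_C = 1/(ωC) = 5203 Ω
Net reactance X = X_L − X_C = -5044 Ω
Z = 7500 − j5044 Ω
|Z| = √(7500² + 5044²) = 9038 Ω

9038 Ω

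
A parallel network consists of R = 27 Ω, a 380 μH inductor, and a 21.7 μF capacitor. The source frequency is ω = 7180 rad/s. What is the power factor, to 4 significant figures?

0.1731

X_L = ωL = 2.728 Ω
X_C = 1/(ωC) = 6.418 Ω
Parallel: admittances add. Y = 1/R + 1/(jωL) + jωC
Y = (0.03704 − j0.2107) S
|Y| = 0.2139 S → |Z| = 1/|Y| = 4.674 Ω, ∠Z = −∠Y = 80.03°
cos φ = cos(80.03°) = 0.1731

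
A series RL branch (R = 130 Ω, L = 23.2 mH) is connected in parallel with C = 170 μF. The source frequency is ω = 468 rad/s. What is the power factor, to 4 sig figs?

X_L = ωL = 10.86 Ω
X_C = 1/(ωC) = 12.57 Ω
Branch 1 (R+jX_L): Z₁ = 130.0 + j10.86 Ω, |Z₁| = 130.5 Ω
Branch 2 (−jX_C): Z₂ = −j12.57 Ω
Parallel: Z = Z₁Z₂/(Z₁+Z₂), |Z| = 12.61 Ω, ∠Z = -84.47°
cos φ = cos(-84.47°) = 0.09634

0.09634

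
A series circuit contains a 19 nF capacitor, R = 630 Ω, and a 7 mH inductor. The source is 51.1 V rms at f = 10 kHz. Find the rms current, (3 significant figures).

ω = 2πf = 62830 rad/s
X_L = ωL = 440 Ω
X_C = 1/(ωC) = 838 Ω
Net reactance X = X_L − X_C = -398 Ω
Z = 630 − j398 Ω
|Z| = √(630² + 398²) = 745 Ω
I = V/|Z| = 51.1/745 = 68.6 mA

68.6 mA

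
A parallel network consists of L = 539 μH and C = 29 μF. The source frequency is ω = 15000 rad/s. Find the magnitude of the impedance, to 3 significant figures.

3.21 Ω

X_L = ωL = 8.08 Ω
X_C = 1/(ωC) = 2.30 Ω
Parallel: admittances add. Y = 1/(jωL) + jωC
Y = (0 + j0.311) S
|Y| = 0.311 S → |Z| = 1/|Y| = 3.21 Ω, ∠Z = −∠Y = -90.0°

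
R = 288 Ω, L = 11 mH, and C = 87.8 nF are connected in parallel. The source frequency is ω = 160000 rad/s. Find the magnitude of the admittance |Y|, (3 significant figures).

13.9 mS

X_L = ωL = 1760 Ω
X_C = 1/(ωC) = 71.2 Ω
Parallel: admittances add. Y = 1/R + 1/(jωL) + jωC
Y = (0.00347 + j0.0135) S
|Y| = 0.0139 S → |Z| = 1/|Y| = 71.8 Ω, ∠Z = −∠Y = -75.6°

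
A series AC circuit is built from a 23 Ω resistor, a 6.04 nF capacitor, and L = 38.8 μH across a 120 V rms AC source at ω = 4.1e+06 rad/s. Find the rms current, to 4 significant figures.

X_L = ωL = 159.1 Ω
X_C = 1/(ωC) = 40.38 Ω
Net reactance X = X_L − X_C = 118.7 Ω
Z = 23.00 + j118.7 Ω
|Z| = √(23.00² + 118.7²) = 120.9 Ω
I = V/|Z| = 120/120.9 = 992.5 mA

992.5 mA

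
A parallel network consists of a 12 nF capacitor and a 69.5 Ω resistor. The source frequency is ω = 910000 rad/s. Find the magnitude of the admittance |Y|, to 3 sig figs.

18.1 mS

X_C = 1/(ωC) = 91.6 Ω
Parallel: admittances add. Y = 1/R + jωC
Y = (0.0144 + j0.0109) S
|Y| = 0.0181 S → |Z| = 1/|Y| = 55.4 Ω, ∠Z = −∠Y = -37.2°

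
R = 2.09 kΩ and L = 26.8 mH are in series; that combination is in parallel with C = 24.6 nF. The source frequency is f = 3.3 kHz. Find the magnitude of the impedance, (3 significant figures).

ω = 2πf = 20730 rad/s
X_L = ωL = 556 Ω
X_C = 1/(ωC) = 1960 Ω
Branch 1 (R+jX_L): Z₁ = 2090 + j556 Ω, |Z₁| = 2160 Ω
Branch 2 (−jX_C): Z₂ = −j1960 Ω
Parallel: Z = Z₁Z₂/(Z₁+Z₂), |Z| = 1680 Ω, ∠Z = -41.2°

1680 Ω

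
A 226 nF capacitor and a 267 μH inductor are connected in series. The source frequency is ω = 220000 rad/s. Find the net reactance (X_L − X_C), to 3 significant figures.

X_L = ωL = 58.7 Ω
X_C = 1/(ωC) = 20.1 Ω
X = 58.7 − 20.1 = 38.6 Ω

38.6 Ω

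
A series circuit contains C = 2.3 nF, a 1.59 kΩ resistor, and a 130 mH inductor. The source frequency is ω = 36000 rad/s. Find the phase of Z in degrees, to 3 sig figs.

-77.9°

X_L = ωL = 4680 Ω
X_C = 1/(ωC) = 12100 Ω
Net reactance X = X_L − X_C = -7400 Ω
Z = 1590 − j7400 Ω
|Z| = √(1590² + 7400²) = 7570 Ω
∠Z = arctan(-7400/1590) = -77.9°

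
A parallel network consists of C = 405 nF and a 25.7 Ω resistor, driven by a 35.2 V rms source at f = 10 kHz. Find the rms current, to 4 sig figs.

ω = 2πf = 62830 rad/s
X_C = 1/(ωC) = 39.30 Ω
Parallel: admittances add. Y = 1/R + jωC
Y = (0.03891 + j0.02545) S
|Y| = 0.04649 S → |Z| = 1/|Y| = 21.51 Ω, ∠Z = −∠Y = -33.18°
I = V/|Z| = 35.2/21.51 = 1.637 A

1.637 A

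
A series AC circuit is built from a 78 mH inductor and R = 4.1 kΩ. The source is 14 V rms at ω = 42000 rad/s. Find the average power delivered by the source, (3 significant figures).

29.2 mW

X_L = ωL = 3280 Ω
Z = 4100 + j3280 Ω
|Z| = √(4100² + 3280²) = 5250 Ω
∠Z = arctan(3280/4100) = 38.6°
I = V/|Z| = 2.67 mA
P = VI cos φ = 14 × 0.00267 × cos(38.6°) = 29.2 mW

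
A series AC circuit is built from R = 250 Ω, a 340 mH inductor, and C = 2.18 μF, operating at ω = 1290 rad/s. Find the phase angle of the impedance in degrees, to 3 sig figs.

X_L = ωL = 439 Ω
X_C = 1/(ωC) = 356 Ω
Net reactance X = X_L − X_C = 83.0 Ω
Z = 250 + j83.0 Ω
|Z| = √(250² + 83.0²) = 263 Ω
∠Z = arctan(83.0/250) = 18.4°

18.4°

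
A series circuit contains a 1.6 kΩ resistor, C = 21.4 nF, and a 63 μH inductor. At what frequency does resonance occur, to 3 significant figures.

ω₀ = 1/√(LC) = 1/√(6.3e-05 × 2.14e-08) = 861200 rad/s
f₀ = ω₀/(2π) = 137 kHz

137 kHz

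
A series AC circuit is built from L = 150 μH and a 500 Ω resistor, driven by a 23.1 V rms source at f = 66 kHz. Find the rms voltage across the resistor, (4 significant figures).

ω = 2πf = 414700 rad/s
X_L = ωL = 62.20 Ω
Z = 500.0 + j62.20 Ω
|Z| = √(500.0² + 62.20²) = 503.9 Ω
I = V/|Z| = 45.85 mA
V_R = I·|Z_R| = 0.04585 × 500.0 = 22.92 V

22.92 V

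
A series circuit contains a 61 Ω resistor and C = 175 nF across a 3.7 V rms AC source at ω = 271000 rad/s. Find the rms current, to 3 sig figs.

57.3 mA

X_C = 1/(ωC) = 21.1 Ω
Z = 61.0 − j21.1 Ω
|Z| = √(61.0² + 21.1²) = 64.5 Ω
I = V/|Z| = 3.7/64.5 = 57.3 mA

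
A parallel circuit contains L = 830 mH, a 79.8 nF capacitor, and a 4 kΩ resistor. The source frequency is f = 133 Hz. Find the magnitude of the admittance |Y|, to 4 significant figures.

1.398 mS

ω = 2πf = 835.7 rad/s
X_L = ωL = 693.6 Ω
X_C = 1/(ωC) = 15000 Ω
Parallel: admittances add. Y = 1/R + 1/(jωL) + jωC
Y = (0.0002500 − j0.001375) S
|Y| = 0.001398 S → |Z| = 1/|Y| = 715.5 Ω, ∠Z = −∠Y = 79.70°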